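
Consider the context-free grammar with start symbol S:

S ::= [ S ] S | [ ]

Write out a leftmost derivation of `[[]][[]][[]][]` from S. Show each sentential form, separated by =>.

S => [S]S => [[]]S => [[]][S]S => [[]][[]]S => [[]][[]][S]S => [[]][[]][[]]S => [[]][[]][[]][]

S => [S]S   [S ::= [ S ] S]
[S]S => [[]]S   [S ::= [ ]]
[[]]S => [[]][S]S   [S ::= [ S ] S]
[[]][S]S => [[]][[]]S   [S ::= [ ]]
[[]][[]]S => [[]][[]][S]S   [S ::= [ S ] S]
[[]][[]][S]S => [[]][[]][[]]S   [S ::= [ ]]
[[]][[]][[]]S => [[]][[]][[]][]   [S ::= [ ]]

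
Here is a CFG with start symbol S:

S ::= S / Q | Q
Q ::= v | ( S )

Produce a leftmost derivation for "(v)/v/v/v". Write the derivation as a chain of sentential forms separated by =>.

S => S/Q => S/Q/Q => S/Q/Q/Q => Q/Q/Q/Q => (S)/Q/Q/Q => (Q)/Q/Q/Q => (v)/Q/Q/Q => (v)/v/Q/Q => (v)/v/v/Q => (v)/v/v/v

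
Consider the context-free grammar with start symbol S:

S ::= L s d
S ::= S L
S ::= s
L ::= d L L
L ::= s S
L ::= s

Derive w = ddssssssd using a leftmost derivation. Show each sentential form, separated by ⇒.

S ⇒ Lsd ⇒ dLLsd ⇒ ddLLLsd ⇒ ddsLLsd ⇒ ddssSLsd ⇒ ddssSLLsd ⇒ ddsssLLsd ⇒ ddssssLsd ⇒ ddssssssd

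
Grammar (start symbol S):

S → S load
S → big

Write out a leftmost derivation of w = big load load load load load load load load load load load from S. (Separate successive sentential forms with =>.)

S => S load   [S → S load]
S load => S load load   [S → S load]
S load load => S load load load   [S → S load]
S load load load => S load load load load   [S → S load]
S load load load load => S load load load load load   [S → S load]
S load load load load load => S load load load load load load   [S → S load]
S load load load load load load => S load load load load load load load   [S → S load]
S load load load load load load load => S load load load load load load load load   [S → S load]
S load load load load load load load load => S load load load load load load load load load   [S → S load]
S load load load load load load load load load => S load load load load load load load load load load   [S → S load]
S load load load load load load load load load load => S load load load load load load load load load load load   [S → S load]
S load load load load load load load load load load load => big load load load load load load load load load load load   [S → big]

S => S load => S load load => S load load load => S load load load load => S load load load load load => S load load load load load load => S load load load load load load load => S load load load load load load load load => S load load load load load load load load load => S load load load load load load load load load load => S load load load load load load load load load load load => big load load load load load load load load load load load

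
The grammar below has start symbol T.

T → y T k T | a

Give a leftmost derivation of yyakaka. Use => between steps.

T => yTkT => yyTkTkT => yyakTkT => yyakakT => yyakaka

T => yTkT   [T → y T k T]
yTkT => yyTkTkT   [T → y T k T]
yyTkTkT => yyakTkT   [T → a]
yyakTkT => yyakakT   [T → a]
yyakakT => yyakaka   [T → a]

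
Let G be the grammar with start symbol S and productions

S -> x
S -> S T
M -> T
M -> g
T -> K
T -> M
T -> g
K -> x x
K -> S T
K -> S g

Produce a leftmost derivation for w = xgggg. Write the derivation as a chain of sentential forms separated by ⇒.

S⇒ST⇒STT⇒STTT⇒STTTT⇒xTTTT⇒xgTTT⇒xggTT⇒xgggT⇒xgggg

S ⇒ ST   [S -> S T]
ST ⇒ STT   [S -> S T]
STT ⇒ STTT   [S -> S T]
STTT ⇒ STTTT   [S -> S T]
STTTT ⇒ xTTTT   [S -> x]
xTTTT ⇒ xgTTT   [T -> g]
xgTTT ⇒ xggTT   [T -> g]
xggTT ⇒ xgggT   [T -> g]
xgggT ⇒ xgggg   [T -> g]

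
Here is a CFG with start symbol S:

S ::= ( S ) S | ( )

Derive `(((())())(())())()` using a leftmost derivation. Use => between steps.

S=>(S)S=>((S)S)S=>(((S)S)S)S=>(((())S)S)S=>(((())())S)S=>(((())())(S)S)S=>(((())())(())S)S=>(((())())(())())S=>(((())())(())())()

S => (S)S   [S ::= ( S ) S]
(S)S => ((S)S)S   [S ::= ( S ) S]
((S)S)S => (((S)S)S)S   [S ::= ( S ) S]
(((S)S)S)S => (((())S)S)S   [S ::= ( )]
(((())S)S)S => (((())())S)S   [S ::= ( )]
(((())())S)S => (((())())(S)S)S   [S ::= ( S ) S]
(((())())(S)S)S => (((())())(())S)S   [S ::= ( )]
(((())())(())S)S => (((())())(())())S   [S ::= ( )]
(((())())(())())S => (((())())(())())()   [S ::= ( )]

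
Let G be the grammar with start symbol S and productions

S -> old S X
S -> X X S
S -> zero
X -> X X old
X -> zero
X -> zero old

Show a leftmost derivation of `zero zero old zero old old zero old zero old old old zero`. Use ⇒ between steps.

S ⇒ X X S ⇒ zero X S ⇒ zero X X old S ⇒ zero X X old X old S ⇒ zero zero old X old X old S ⇒ zero zero old zero old old X old S ⇒ zero zero old zero old old X X old old S ⇒ zero zero old zero old old zero old X old old S ⇒ zero zero old zero old old zero old zero old old old S ⇒ zero zero old zero old old zero old zero old old old zero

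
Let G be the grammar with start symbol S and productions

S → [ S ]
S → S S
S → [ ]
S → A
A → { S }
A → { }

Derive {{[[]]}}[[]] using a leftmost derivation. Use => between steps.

S => SS => AS => {S}S => {A}S => {{S}}S => {{[S]}}S => {{[[]]}}S => {{[[]]}}[S] => {{[[]]}}[[]]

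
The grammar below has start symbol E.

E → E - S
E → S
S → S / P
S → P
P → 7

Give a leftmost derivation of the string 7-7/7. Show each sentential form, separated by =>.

E => E-S   [E → E - S]
E-S => S-S   [E → S]
S-S => P-S   [S → P]
P-S => 7-S   [P → 7]
7-S => 7-S/P   [S → S / P]
7-S/P => 7-P/P   [S → P]
7-P/P => 7-7/P   [P → 7]
7-7/P => 7-7/7   [P → 7]

E=>E-S=>S-S=>P-S=>7-S=>7-S/P=>7-P/P=>7-7/P=>7-7/7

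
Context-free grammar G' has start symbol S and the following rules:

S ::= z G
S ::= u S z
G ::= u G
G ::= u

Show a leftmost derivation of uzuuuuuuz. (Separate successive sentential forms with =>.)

S=>uSz=>uzGz=>uzuGz=>uzuuGz=>uzuuuGz=>uzuuuuGz=>uzuuuuuGz=>uzuuuuuuz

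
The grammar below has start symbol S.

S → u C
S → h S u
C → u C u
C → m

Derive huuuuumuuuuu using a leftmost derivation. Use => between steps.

S=>hSu=>huCu=>huuCuu=>huuuCuuu=>huuuuCuuuu=>huuuuuCuuuuu=>huuuuumuuuuu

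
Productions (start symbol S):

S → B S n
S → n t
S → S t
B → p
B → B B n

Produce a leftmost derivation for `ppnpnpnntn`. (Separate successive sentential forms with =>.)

S => BSn   [S → B S n]
BSn => BBnSn   [B → B B n]
BBnSn => BBnBnSn   [B → B B n]
BBnBnSn => BBnBnBnSn   [B → B B n]
BBnBnBnSn => pBnBnBnSn   [B → p]
pBnBnBnSn => ppnBnBnSn   [B → p]
ppnBnBnSn => ppnpnBnSn   [B → p]
ppnpnBnSn => ppnpnpnSn   [B → p]
ppnpnpnSn => ppnpnpnntn   [S → n t]

S => BSn => BBnSn => BBnBnSn => BBnBnBnSn => pBnBnBnSn => ppnBnBnSn => ppnpnBnSn => ppnpnpnSn => ppnpnpnntn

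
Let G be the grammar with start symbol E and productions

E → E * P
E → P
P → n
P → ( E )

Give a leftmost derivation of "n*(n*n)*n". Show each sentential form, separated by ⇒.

E⇒E*P⇒E*P*P⇒P*P*P⇒n*P*P⇒n*(E)*P⇒n*(E*P)*P⇒n*(P*P)*P⇒n*(n*P)*P⇒n*(n*n)*P⇒n*(n*n)*n

E ⇒ E*P   [E → E * P]
E*P ⇒ E*P*P   [E → E * P]
E*P*P ⇒ P*P*P   [E → P]
P*P*P ⇒ n*P*P   [P → n]
n*P*P ⇒ n*(E)*P   [P → ( E )]
n*(E)*P ⇒ n*(E*P)*P   [E → E * P]
n*(E*P)*P ⇒ n*(P*P)*P   [E → P]
n*(P*P)*P ⇒ n*(n*P)*P   [P → n]
n*(n*P)*P ⇒ n*(n*n)*P   [P → n]
n*(n*n)*P ⇒ n*(n*n)*n   [P → n]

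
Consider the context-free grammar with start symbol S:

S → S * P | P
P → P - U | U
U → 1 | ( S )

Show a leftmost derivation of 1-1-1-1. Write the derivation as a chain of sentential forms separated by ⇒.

S ⇒ P ⇒ P-U ⇒ P-U-U ⇒ P-U-U-U ⇒ U-U-U-U ⇒ 1-U-U-U ⇒ 1-1-U-U ⇒ 1-1-1-U ⇒ 1-1-1-1

S ⇒ P   [S → P]
P ⇒ P-U   [P → P - U]
P-U ⇒ P-U-U   [P → P - U]
P-U-U ⇒ P-U-U-U   [P → P - U]
P-U-U-U ⇒ U-U-U-U   [P → U]
U-U-U-U ⇒ 1-U-U-U   [U → 1]
1-U-U-U ⇒ 1-1-U-U   [U → 1]
1-1-U-U ⇒ 1-1-1-U   [U → 1]
1-1-1-U ⇒ 1-1-1-1   [U → 1]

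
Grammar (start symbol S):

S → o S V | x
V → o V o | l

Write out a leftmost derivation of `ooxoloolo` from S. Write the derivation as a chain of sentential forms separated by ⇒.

S ⇒ oSV ⇒ ooSVV ⇒ ooxVV ⇒ ooxoVoV ⇒ ooxoloV ⇒ ooxolooVo ⇒ ooxoloolo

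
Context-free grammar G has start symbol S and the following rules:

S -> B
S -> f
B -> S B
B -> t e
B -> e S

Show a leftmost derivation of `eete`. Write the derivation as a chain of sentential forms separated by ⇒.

S ⇒ B   [S -> B]
B ⇒ eS   [B -> e S]
eS ⇒ eB   [S -> B]
eB ⇒ eeS   [B -> e S]
eeS ⇒ eeB   [S -> B]
eeB ⇒ eete   [B -> t e]

S ⇒ B ⇒ eS ⇒ eB ⇒ eeS ⇒ eeB ⇒ eete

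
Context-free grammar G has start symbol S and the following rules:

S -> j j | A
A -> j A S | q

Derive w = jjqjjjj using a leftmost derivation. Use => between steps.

S => A => jAS => jjASS => jjqSS => jjqjjS => jjqjjjj

S => A   [S -> A]
A => jAS   [A -> j A S]
jAS => jjASS   [A -> j A S]
jjASS => jjqSS   [A -> q]
jjqSS => jjqjjS   [S -> j j]
jjqjjS => jjqjjjj   [S -> j j]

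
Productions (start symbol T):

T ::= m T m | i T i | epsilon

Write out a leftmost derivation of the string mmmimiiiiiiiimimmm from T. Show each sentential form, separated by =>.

T => mTm   [T ::= m T m]
mTm => mmTmm   [T ::= m T m]
mmTmm => mmmTmmm   [T ::= m T m]
mmmTmmm => mmmiTimmm   [T ::= i T i]
mmmiTimmm => mmmimTmimmm   [T ::= m T m]
mmmimTmimmm => mmmimiTimimmm   [T ::= i T i]
mmmimiTimimmm => mmmimiiTiimimmm   [T ::= i T i]
mmmimiiTiimimmm => mmmimiiiTiiimimmm   [T ::= i T i]
mmmimiiiTiiimimmm => mmmimiiiiTiiiimimmm   [T ::= i T i]
mmmimiiiiTiiiimimmm => mmmimiiiiiiiimimmm   [T ::= epsilon]

T=>mTm=>mmTmm=>mmmTmmm=>mmmiTimmm=>mmmimTmimmm=>mmmimiTimimmm=>mmmimiiTiimimmm=>mmmimiiiTiiimimmm=>mmmimiiiiTiiiimimmm=>mmmimiiiiiiiimimmm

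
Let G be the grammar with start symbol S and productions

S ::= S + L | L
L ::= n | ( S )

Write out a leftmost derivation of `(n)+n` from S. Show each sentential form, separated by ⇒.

S⇒S+L⇒L+L⇒(S)+L⇒(L)+L⇒(n)+L⇒(n)+n

S ⇒ S+L   [S ::= S + L]
S+L ⇒ L+L   [S ::= L]
L+L ⇒ (S)+L   [L ::= ( S )]
(S)+L ⇒ (L)+L   [S ::= L]
(L)+L ⇒ (n)+L   [L ::= n]
(n)+L ⇒ (n)+n   [L ::= n]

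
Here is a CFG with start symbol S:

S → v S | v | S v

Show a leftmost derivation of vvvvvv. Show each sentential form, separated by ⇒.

S ⇒ Sv ⇒ vSv ⇒ vvSv ⇒ vvvSv ⇒ vvvvSv ⇒ vvvvvv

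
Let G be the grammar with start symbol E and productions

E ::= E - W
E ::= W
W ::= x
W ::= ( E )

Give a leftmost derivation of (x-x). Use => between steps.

E => W => (E) => (E-W) => (W-W) => (x-W) => (x-x)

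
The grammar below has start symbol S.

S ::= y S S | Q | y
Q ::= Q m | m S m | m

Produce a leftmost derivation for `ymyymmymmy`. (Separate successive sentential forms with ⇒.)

S⇒ySS⇒yQS⇒yQmS⇒ymSmmS⇒ymySSmmS⇒ymyySSSmmS⇒ymyyQSSmmS⇒ymyymSSmmS⇒ymyymQSmmS⇒ymyymmSmmS⇒ymyymmymmS⇒ymyymmymmy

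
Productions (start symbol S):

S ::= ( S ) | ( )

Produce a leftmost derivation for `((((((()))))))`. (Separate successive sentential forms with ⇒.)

S ⇒ (S) ⇒ ((S)) ⇒ (((S))) ⇒ ((((S)))) ⇒ (((((S))))) ⇒ ((((((S)))))) ⇒ ((((((()))))))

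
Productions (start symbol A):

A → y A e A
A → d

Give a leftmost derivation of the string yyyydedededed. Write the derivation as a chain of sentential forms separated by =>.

A => yAeA   [A → y A e A]
yAeA => yyAeAeA   [A → y A e A]
yyAeAeA => yyyAeAeAeA   [A → y A e A]
yyyAeAeAeA => yyyyAeAeAeAeA   [A → y A e A]
yyyyAeAeAeAeA => yyyydeAeAeAeA   [A → d]
yyyydeAeAeAeA => yyyydedeAeAeA   [A → d]
yyyydedeAeAeA => yyyydededeAeA   [A → d]
yyyydededeAeA => yyyydedededeA   [A → d]
yyyydedededeA => yyyydedededed   [A → d]

A => yAeA => yyAeAeA => yyyAeAeAeA => yyyyAeAeAeAeA => yyyydeAeAeAeA => yyyydedeAeAeA => yyyydededeAeA => yyyydedededeA => yyyydedededed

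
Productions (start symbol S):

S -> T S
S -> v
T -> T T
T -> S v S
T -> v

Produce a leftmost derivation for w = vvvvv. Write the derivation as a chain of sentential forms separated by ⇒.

S ⇒ TS ⇒ TTS ⇒ TTTS ⇒ TTTTS ⇒ vTTTS ⇒ vvTTS ⇒ vvvTS ⇒ vvvvS ⇒ vvvvv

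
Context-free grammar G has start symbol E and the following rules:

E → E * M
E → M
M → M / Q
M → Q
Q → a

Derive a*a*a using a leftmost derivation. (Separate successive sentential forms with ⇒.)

E ⇒ E*M ⇒ E*M*M ⇒ M*M*M ⇒ Q*M*M ⇒ a*M*M ⇒ a*Q*M ⇒ a*a*M ⇒ a*a*Q ⇒ a*a*a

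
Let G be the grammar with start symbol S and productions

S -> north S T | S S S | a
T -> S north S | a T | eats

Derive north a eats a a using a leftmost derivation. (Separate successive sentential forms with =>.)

S => S S S => north S T S S => north a T S S => north a eats S S => north a eats a S => north a eats a a

S => S S S   [S -> S S S]
S S S => north S T S S   [S -> north S T]
north S T S S => north a T S S   [S -> a]
north a T S S => north a eats S S   [T -> eats]
north a eats S S => north a eats a S   [S -> a]
north a eats a S => north a eats a a   [S -> a]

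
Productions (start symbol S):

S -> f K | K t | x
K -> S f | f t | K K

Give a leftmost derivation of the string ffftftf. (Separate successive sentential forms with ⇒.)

S ⇒ fK ⇒ fSf ⇒ ffKf ⇒ ffKKf ⇒ ffftKf ⇒ ffftftf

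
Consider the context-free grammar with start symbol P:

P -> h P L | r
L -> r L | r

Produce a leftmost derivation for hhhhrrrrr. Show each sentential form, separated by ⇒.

P ⇒ hPL   [P -> h P L]
hPL ⇒ hhPLL   [P -> h P L]
hhPLL ⇒ hhhPLLL   [P -> h P L]
hhhPLLL ⇒ hhhhPLLLL   [P -> h P L]
hhhhPLLLL ⇒ hhhhrLLLL   [P -> r]
hhhhrLLLL ⇒ hhhhrrLLL   [L -> r]
hhhhrrLLL ⇒ hhhhrrrLL   [L -> r]
hhhhrrrLL ⇒ hhhhrrrrL   [L -> r]
hhhhrrrrL ⇒ hhhhrrrrr   [L -> r]

P⇒hPL⇒hhPLL⇒hhhPLLL⇒hhhhPLLLL⇒hhhhrLLLL⇒hhhhrrLLL⇒hhhhrrrLL⇒hhhhrrrrL⇒hhhhrrrrr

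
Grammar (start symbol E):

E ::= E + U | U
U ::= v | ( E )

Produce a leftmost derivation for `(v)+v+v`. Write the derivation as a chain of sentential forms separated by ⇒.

E⇒E+U⇒E+U+U⇒U+U+U⇒(E)+U+U⇒(U)+U+U⇒(v)+U+U⇒(v)+v+U⇒(v)+v+v

E ⇒ E+U   [E ::= E + U]
E+U ⇒ E+U+U   [E ::= E + U]
E+U+U ⇒ U+U+U   [E ::= U]
U+U+U ⇒ (E)+U+U   [U ::= ( E )]
(E)+U+U ⇒ (U)+U+U   [E ::= U]
(U)+U+U ⇒ (v)+U+U   [U ::= v]
(v)+U+U ⇒ (v)+v+U   [U ::= v]
(v)+v+U ⇒ (v)+v+v   [U ::= v]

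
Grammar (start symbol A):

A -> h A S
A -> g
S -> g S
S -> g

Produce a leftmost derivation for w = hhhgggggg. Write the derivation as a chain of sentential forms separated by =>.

A => hAS => hhASS => hhhASSS => hhhgSSS => hhhggSSS => hhhgggSSS => hhhggggSS => hhhgggggS => hhhgggggg

A => hAS   [A -> h A S]
hAS => hhASS   [A -> h A S]
hhASS => hhhASSS   [A -> h A S]
hhhASSS => hhhgSSS   [A -> g]
hhhgSSS => hhhggSSS   [S -> g S]
hhhggSSS => hhhgggSSS   [S -> g S]
hhhgggSSS => hhhggggSS   [S -> g]
hhhggggSS => hhhgggggS   [S -> g]
hhhgggggS => hhhgggggg   [S -> g]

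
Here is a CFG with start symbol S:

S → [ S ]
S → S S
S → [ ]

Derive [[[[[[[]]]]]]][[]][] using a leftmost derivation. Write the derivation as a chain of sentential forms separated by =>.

S => SS   [S → S S]
SS => SSS   [S → S S]
SSS => [S]SS   [S → [ S ]]
[S]SS => [[S]]SS   [S → [ S ]]
[[S]]SS => [[[S]]]SS   [S → [ S ]]
[[[S]]]SS => [[[[S]]]]SS   [S → [ S ]]
[[[[S]]]]SS => [[[[[S]]]]]SS   [S → [ S ]]
[[[[[S]]]]]SS => [[[[[[S]]]]]]SS   [S → [ S ]]
[[[[[[S]]]]]]SS => [[[[[[[]]]]]]]SS   [S → [ ]]
[[[[[[[]]]]]]]SS => [[[[[[[]]]]]]][S]S   [S → [ S ]]
[[[[[[[]]]]]]][S]S => [[[[[[[]]]]]]][[]]S   [S → [ ]]
[[[[[[[]]]]]]][[]]S => [[[[[[[]]]]]]][[]][]   [S → [ ]]

S=>SS=>SSS=>[S]SS=>[[S]]SS=>[[[S]]]SS=>[[[[S]]]]SS=>[[[[[S]]]]]SS=>[[[[[[S]]]]]]SS=>[[[[[[[]]]]]]]SS=>[[[[[[[]]]]]]][S]S=>[[[[[[[]]]]]]][[]]S=>[[[[[[[]]]]]]][[]][]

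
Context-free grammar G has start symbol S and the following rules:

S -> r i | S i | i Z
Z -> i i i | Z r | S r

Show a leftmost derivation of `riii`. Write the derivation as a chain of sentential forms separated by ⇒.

S ⇒ Si   [S -> S i]
Si ⇒ Sii   [S -> S i]
Sii ⇒ riii   [S -> r i]

S ⇒ Si ⇒ Sii ⇒ riii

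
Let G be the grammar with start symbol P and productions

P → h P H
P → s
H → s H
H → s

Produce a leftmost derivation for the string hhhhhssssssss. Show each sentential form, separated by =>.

P => hPH   [P → h P H]
hPH => hhPHH   [P → h P H]
hhPHH => hhhPHHH   [P → h P H]
hhhPHHH => hhhhPHHHH   [P → h P H]
hhhhPHHHH => hhhhhPHHHHH   [P → h P H]
hhhhhPHHHHH => hhhhhsHHHHH   [P → s]
hhhhhsHHHHH => hhhhhssHHHHH   [H → s H]
hhhhhssHHHHH => hhhhhsssHHHHH   [H → s H]
hhhhhsssHHHHH => hhhhhssssHHHH   [H → s]
hhhhhssssHHHH => hhhhhsssssHHH   [H → s]
hhhhhsssssHHH => hhhhhssssssHH   [H → s]
hhhhhssssssHH => hhhhhsssssssH   [H → s]
hhhhhsssssssH => hhhhhssssssss   [H → s]

P => hPH => hhPHH => hhhPHHH => hhhhPHHHH => hhhhhPHHHHH => hhhhhsHHHHH => hhhhhssHHHHH => hhhhhsssHHHHH => hhhhhssssHHHH => hhhhhsssssHHH => hhhhhssssssHH => hhhhhsssssssH => hhhhhssssssss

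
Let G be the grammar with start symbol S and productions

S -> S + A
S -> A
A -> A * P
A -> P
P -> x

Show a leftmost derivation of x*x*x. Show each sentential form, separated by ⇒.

S ⇒ A ⇒ A*P ⇒ A*P*P ⇒ P*P*P ⇒ x*P*P ⇒ x*x*P ⇒ x*x*x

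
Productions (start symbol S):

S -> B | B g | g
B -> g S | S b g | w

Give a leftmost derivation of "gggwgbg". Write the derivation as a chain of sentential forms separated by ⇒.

S ⇒ B ⇒ Sbg ⇒ Bgbg ⇒ gSgbg ⇒ gBgbg ⇒ ggSgbg ⇒ ggBgbg ⇒ gggSgbg ⇒ gggBgbg ⇒ gggwgbg

S ⇒ B   [S -> B]
B ⇒ Sbg   [B -> S b g]
Sbg ⇒ Bgbg   [S -> B g]
Bgbg ⇒ gSgbg   [B -> g S]
gSgbg ⇒ gBgbg   [S -> B]
gBgbg ⇒ ggSgbg   [B -> g S]
ggSgbg ⇒ ggBgbg   [S -> B]
ggBgbg ⇒ gggSgbg   [B -> g S]
gggSgbg ⇒ gggBgbg   [S -> B]
gggBgbg ⇒ gggwgbg   [B -> w]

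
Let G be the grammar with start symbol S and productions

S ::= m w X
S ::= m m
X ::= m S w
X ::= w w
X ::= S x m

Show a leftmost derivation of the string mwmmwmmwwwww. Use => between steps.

S => mwX => mwmSw => mwmmwXw => mwmmwmSww => mwmmwmmwXww => mwmmwmmwwwww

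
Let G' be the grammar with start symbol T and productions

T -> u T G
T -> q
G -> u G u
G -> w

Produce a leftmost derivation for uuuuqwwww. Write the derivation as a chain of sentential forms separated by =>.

T => uTG   [T -> u T G]
uTG => uuTGG   [T -> u T G]
uuTGG => uuuTGGG   [T -> u T G]
uuuTGGG => uuuuTGGGG   [T -> u T G]
uuuuTGGGG => uuuuqGGGG   [T -> q]
uuuuqGGGG => uuuuqwGGG   [G -> w]
uuuuqwGGG => uuuuqwwGG   [G -> w]
uuuuqwwGG => uuuuqwwwG   [G -> w]
uuuuqwwwG => uuuuqwwww   [G -> w]

T=>uTG=>uuTGG=>uuuTGGG=>uuuuTGGGG=>uuuuqGGGG=>uuuuqwGGG=>uuuuqwwGG=>uuuuqwwwG=>uuuuqwwww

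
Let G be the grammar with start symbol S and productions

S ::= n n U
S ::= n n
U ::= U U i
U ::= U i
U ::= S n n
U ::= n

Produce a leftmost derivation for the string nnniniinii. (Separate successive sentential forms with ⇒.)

S ⇒ nnU   [S ::= n n U]
nnU ⇒ nnUi   [U ::= U i]
nnUi ⇒ nnUUii   [U ::= U U i]
nnUUii ⇒ nnUiUii   [U ::= U i]
nnUiUii ⇒ nnUUiiUii   [U ::= U U i]
nnUUiiUii ⇒ nnUiUiiUii   [U ::= U i]
nnUiUiiUii ⇒ nnniUiiUii   [U ::= n]
nnniUiiUii ⇒ nnniniiUii   [U ::= n]
nnniniiUii ⇒ nnniniinii   [U ::= n]

S⇒nnU⇒nnUi⇒nnUUii⇒nnUiUii⇒nnUUiiUii⇒nnUiUiiUii⇒nnniUiiUii⇒nnniniiUii⇒nnniniinii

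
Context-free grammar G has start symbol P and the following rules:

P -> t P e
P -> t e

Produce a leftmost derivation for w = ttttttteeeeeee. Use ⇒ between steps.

P ⇒ tPe   [P -> t P e]
tPe ⇒ ttPee   [P -> t P e]
ttPee ⇒ tttPeee   [P -> t P e]
tttPeee ⇒ ttttPeeee   [P -> t P e]
ttttPeeee ⇒ tttttPeeeee   [P -> t P e]
tttttPeeeee ⇒ ttttttPeeeeee   [P -> t P e]
ttttttPeeeeee ⇒ ttttttteeeeeee   [P -> t e]

P ⇒ tPe ⇒ ttPee ⇒ tttPeee ⇒ ttttPeeee ⇒ tttttPeeeee ⇒ ttttttPeeeeee ⇒ ttttttteeeeeee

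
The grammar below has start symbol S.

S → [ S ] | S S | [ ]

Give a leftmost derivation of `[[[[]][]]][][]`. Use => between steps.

S => SS => SSS => [S]SS => [[S]]SS => [[SS]]SS => [[[S]S]]SS => [[[[]]S]]SS => [[[[]][]]]SS => [[[[]][]]][]S => [[[[]][]]][][]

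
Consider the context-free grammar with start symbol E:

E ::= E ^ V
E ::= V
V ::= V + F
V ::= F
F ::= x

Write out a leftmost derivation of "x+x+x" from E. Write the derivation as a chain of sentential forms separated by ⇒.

E ⇒ V   [E ::= V]
V ⇒ V+F   [V ::= V + F]
V+F ⇒ V+F+F   [V ::= V + F]
V+F+F ⇒ F+F+F   [V ::= F]
F+F+F ⇒ x+F+F   [F ::= x]
x+F+F ⇒ x+x+F   [F ::= x]
x+x+F ⇒ x+x+x   [F ::= x]

E ⇒ V ⇒ V+F ⇒ V+F+F ⇒ F+F+F ⇒ x+F+F ⇒ x+x+F ⇒ x+x+x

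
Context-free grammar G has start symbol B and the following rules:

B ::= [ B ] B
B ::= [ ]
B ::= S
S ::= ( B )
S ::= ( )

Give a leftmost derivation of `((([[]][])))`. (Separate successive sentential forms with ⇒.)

B⇒S⇒(B)⇒(S)⇒((B))⇒((S))⇒(((B)))⇒((([B]B)))⇒((([[]]B)))⇒((([[]][])))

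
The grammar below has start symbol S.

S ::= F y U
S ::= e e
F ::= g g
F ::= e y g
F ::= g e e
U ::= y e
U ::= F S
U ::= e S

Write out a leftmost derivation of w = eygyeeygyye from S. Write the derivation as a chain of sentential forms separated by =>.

S=>FyU=>eygyU=>eygyeS=>eygyeFyU=>eygyeeygyU=>eygyeeygyye

S => FyU   [S ::= F y U]
FyU => eygyU   [F ::= e y g]
eygyU => eygyeS   [U ::= e S]
eygyeS => eygyeFyU   [S ::= F y U]
eygyeFyU => eygyeeygyU   [F ::= e y g]
eygyeeygyU => eygyeeygyye   [U ::= y e]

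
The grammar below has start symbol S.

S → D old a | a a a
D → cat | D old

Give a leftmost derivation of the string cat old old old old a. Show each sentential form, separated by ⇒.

S ⇒ D old a ⇒ D old old a ⇒ D old old old a ⇒ D old old old old a ⇒ cat old old old old a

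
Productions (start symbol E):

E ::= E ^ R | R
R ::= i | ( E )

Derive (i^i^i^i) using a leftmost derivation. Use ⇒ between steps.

E ⇒ R ⇒ (E) ⇒ (E^R) ⇒ (E^R^R) ⇒ (E^R^R^R) ⇒ (R^R^R^R) ⇒ (i^R^R^R) ⇒ (i^i^R^R) ⇒ (i^i^i^R) ⇒ (i^i^i^i)

E ⇒ R   [E ::= R]
R ⇒ (E)   [R ::= ( E )]
(E) ⇒ (E^R)   [E ::= E ^ R]
(E^R) ⇒ (E^R^R)   [E ::= E ^ R]
(E^R^R) ⇒ (E^R^R^R)   [E ::= E ^ R]
(E^R^R^R) ⇒ (R^R^R^R)   [E ::= R]
(R^R^R^R) ⇒ (i^R^R^R)   [R ::= i]
(i^R^R^R) ⇒ (i^i^R^R)   [R ::= i]
(i^i^R^R) ⇒ (i^i^i^R)   [R ::= i]
(i^i^i^R) ⇒ (i^i^i^i)   [R ::= i]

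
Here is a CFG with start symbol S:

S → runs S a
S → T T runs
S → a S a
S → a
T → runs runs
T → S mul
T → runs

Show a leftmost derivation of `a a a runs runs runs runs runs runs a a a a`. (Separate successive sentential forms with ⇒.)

S ⇒ a S a ⇒ a a S a a ⇒ a a a S a a a ⇒ a a a runs S a a a a ⇒ a a a runs T T runs a a a a ⇒ a a a runs runs runs T runs a a a a ⇒ a a a runs runs runs runs runs runs a a a a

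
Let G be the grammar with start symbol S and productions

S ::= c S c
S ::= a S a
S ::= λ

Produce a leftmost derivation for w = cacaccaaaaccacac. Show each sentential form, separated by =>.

S => cSc   [S ::= c S c]
cSc => caSac   [S ::= a S a]
caSac => cacScac   [S ::= c S c]
cacScac => cacaSacac   [S ::= a S a]
cacaSacac => cacacScacac   [S ::= c S c]
cacacScacac => cacaccSccacac   [S ::= c S c]
cacaccSccacac => cacaccaSaccacac   [S ::= a S a]
cacaccaSaccacac => cacaccaaSaaccacac   [S ::= a S a]
cacaccaaSaaccacac => cacaccaaaaccacac   [S ::= λ]

S => cSc => caSac => cacScac => cacaSacac => cacacScacac => cacaccSccacac => cacaccaSaccacac => cacaccaaSaaccacac => cacaccaaaaccacac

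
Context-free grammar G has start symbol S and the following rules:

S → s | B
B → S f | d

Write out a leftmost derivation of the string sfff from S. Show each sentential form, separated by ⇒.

S ⇒ B ⇒ Sf ⇒ Bf ⇒ Sff ⇒ Bff ⇒ Sfff ⇒ sfff

S ⇒ B   [S → B]
B ⇒ Sf   [B → S f]
Sf ⇒ Bf   [S → B]
Bf ⇒ Sff   [B → S f]
Sff ⇒ Bff   [S → B]
Bff ⇒ Sfff   [B → S f]
Sfff ⇒ sfff   [S → s]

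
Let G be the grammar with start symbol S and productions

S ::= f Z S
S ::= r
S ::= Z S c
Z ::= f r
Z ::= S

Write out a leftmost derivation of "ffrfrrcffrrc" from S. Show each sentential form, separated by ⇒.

S⇒fZS⇒ffrS⇒ffrZSc⇒ffrSSc⇒ffrZScSc⇒ffrfrScSc⇒ffrfrrcSc⇒ffrfrrcfZSc⇒ffrfrrcffrSc⇒ffrfrrcffrrc

S ⇒ fZS   [S ::= f Z S]
fZS ⇒ ffrS   [Z ::= f r]
ffrS ⇒ ffrZSc   [S ::= Z S c]
ffrZSc ⇒ ffrSSc   [Z ::= S]
ffrSSc ⇒ ffrZScSc   [S ::= Z S c]
ffrZScSc ⇒ ffrfrScSc   [Z ::= f r]
ffrfrScSc ⇒ ffrfrrcSc   [S ::= r]
ffrfrrcSc ⇒ ffrfrrcfZSc   [S ::= f Z S]
ffrfrrcfZSc ⇒ ffrfrrcffrSc   [Z ::= f r]
ffrfrrcffrSc ⇒ ffrfrrcffrrc   [S ::= r]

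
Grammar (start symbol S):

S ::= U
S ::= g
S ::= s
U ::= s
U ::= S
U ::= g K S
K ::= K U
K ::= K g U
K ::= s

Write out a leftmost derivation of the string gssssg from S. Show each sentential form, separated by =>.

S => U   [S ::= U]
U => gKS   [U ::= g K S]
gKS => gKUS   [K ::= K U]
gKUS => gKUUS   [K ::= K U]
gKUUS => gKUUUS   [K ::= K U]
gKUUUS => gsUUUS   [K ::= s]
gsUUUS => gssUUS   [U ::= s]
gssUUS => gsssUS   [U ::= s]
gsssUS => gssssS   [U ::= s]
gssssS => gssssg   [S ::= g]

S=>U=>gKS=>gKUS=>gKUUS=>gKUUUS=>gsUUUS=>gssUUS=>gsssUS=>gssssS=>gssssg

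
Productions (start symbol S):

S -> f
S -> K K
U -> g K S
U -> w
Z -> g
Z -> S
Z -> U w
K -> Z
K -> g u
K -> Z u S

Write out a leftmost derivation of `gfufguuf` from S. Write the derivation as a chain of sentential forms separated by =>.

S => KK => ZK => gK => gZuS => gSuS => gKKuS => gZuSKuS => gSuSKuS => gfuSKuS => gfufKuS => gfufguuS => gfufguuf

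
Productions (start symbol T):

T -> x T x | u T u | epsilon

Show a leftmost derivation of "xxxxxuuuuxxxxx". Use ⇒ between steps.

T⇒xTx⇒xxTxx⇒xxxTxxx⇒xxxxTxxxx⇒xxxxxTxxxxx⇒xxxxxuTuxxxxx⇒xxxxxuuTuuxxxxx⇒xxxxxuuuuxxxxx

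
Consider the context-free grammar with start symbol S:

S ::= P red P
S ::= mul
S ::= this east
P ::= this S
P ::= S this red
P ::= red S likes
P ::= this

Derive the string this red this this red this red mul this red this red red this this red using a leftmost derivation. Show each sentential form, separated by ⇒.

S ⇒ P red P ⇒ this red P ⇒ this red S this red ⇒ this red P red P this red ⇒ this red S this red red P this red ⇒ this red P red P this red red P this red ⇒ this red this S red P this red red P this red ⇒ this red this P red P red P this red red P this red ⇒ this red this this red P red P this red red P this red ⇒ this red this this red this red P this red red P this red ⇒ this red this this red this red S this red this red red P this red ⇒ this red this this red this red mul this red this red red P this red ⇒ this red this this red this red mul this red this red red this this red

S ⇒ P red P   [S ::= P red P]
P red P ⇒ this red P   [P ::= this]
this red P ⇒ this red S this red   [P ::= S this red]
this red S this red ⇒ this red P red P this red   [S ::= P red P]
this red P red P this red ⇒ this red S this red red P this red   [P ::= S this red]
this red S this red red P this red ⇒ this red P red P this red red P this red   [S ::= P red P]
this red P red P this red red P this red ⇒ this red this S red P this red red P this red   [P ::= this S]
this red this S red P this red red P this red ⇒ this red this P red P red P this red red P this red   [S ::= P red P]
this red this P red P red P this red red P this red ⇒ this red this this red P red P this red red P this red   [P ::= this]
this red this this red P red P this red red P this red ⇒ this red this this red this red P this red red P this red   [P ::= this]
this red this this red this red P this red red P this red ⇒ this red this this red this red S this red this red red P this red   [P ::= S this red]
this red this this red this red S this red this red red P this red ⇒ this red this this red this red mul this red this red red P this red   [S ::= mul]
this red this this red this red mul this red this red red P this red ⇒ this red this this red this red mul this red this red red this this red   [P ::= this]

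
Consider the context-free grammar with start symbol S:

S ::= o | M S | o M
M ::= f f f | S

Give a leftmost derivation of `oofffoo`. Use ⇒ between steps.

S ⇒ oM   [S ::= o M]
oM ⇒ oS   [M ::= S]
oS ⇒ ooM   [S ::= o M]
ooM ⇒ ooS   [M ::= S]
ooS ⇒ ooMS   [S ::= M S]
ooMS ⇒ ooSS   [M ::= S]
ooSS ⇒ ooMSS   [S ::= M S]
ooMSS ⇒ oofffSS   [M ::= f f f]
oofffSS ⇒ oofffoS   [S ::= o]
oofffoS ⇒ oofffoo   [S ::= o]

S ⇒ oM ⇒ oS ⇒ ooM ⇒ ooS ⇒ ooMS ⇒ ooSS ⇒ ooMSS ⇒ oofffSS ⇒ oofffoS ⇒ oofffoo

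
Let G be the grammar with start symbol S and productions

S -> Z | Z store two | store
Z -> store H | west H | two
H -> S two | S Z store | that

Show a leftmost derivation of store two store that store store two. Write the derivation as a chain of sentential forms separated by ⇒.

S ⇒ Z store two ⇒ store H store two ⇒ store S Z store store two ⇒ store Z Z store store two ⇒ store two Z store store two ⇒ store two store H store store two ⇒ store two store that store store two

S ⇒ Z store two   [S -> Z store two]
Z store two ⇒ store H store two   [Z -> store H]
store H store two ⇒ store S Z store store two   [H -> S Z store]
store S Z store store two ⇒ store Z Z store store two   [S -> Z]
store Z Z store store two ⇒ store two Z store store two   [Z -> two]
store two Z store store two ⇒ store two store H store store two   [Z -> store H]
store two store H store store two ⇒ store two store that store store two   [H -> that]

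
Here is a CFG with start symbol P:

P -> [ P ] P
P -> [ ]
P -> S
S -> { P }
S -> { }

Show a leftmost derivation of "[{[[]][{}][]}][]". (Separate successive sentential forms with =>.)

P => [P]P => [S]P => [{P}]P => [{[P]P}]P => [{[[]]P}]P => [{[[]][P]P}]P => [{[[]][S]P}]P => [{[[]][{}]P}]P => [{[[]][{}][]}]P => [{[[]][{}][]}][]

P => [P]P   [P -> [ P ] P]
[P]P => [S]P   [P -> S]
[S]P => [{P}]P   [S -> { P }]
[{P}]P => [{[P]P}]P   [P -> [ P ] P]
[{[P]P}]P => [{[[]]P}]P   [P -> [ ]]
[{[[]]P}]P => [{[[]][P]P}]P   [P -> [ P ] P]
[{[[]][P]P}]P => [{[[]][S]P}]P   [P -> S]
[{[[]][S]P}]P => [{[[]][{}]P}]P   [S -> { }]
[{[[]][{}]P}]P => [{[[]][{}][]}]P   [P -> [ ]]
[{[[]][{}][]}]P => [{[[]][{}][]}][]   [P -> [ ]]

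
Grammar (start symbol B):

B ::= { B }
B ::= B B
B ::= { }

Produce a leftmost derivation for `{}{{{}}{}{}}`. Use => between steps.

B => BB   [B ::= B B]
BB => {}B   [B ::= { }]
{}B => {}{B}   [B ::= { B }]
{}{B} => {}{BB}   [B ::= B B]
{}{BB} => {}{BBB}   [B ::= B B]
{}{BBB} => {}{{B}BB}   [B ::= { B }]
{}{{B}BB} => {}{{{}}BB}   [B ::= { }]
{}{{{}}BB} => {}{{{}}{}B}   [B ::= { }]
{}{{{}}{}B} => {}{{{}}{}{}}   [B ::= { }]

B=>BB=>{}B=>{}{B}=>{}{BB}=>{}{BBB}=>{}{{B}BB}=>{}{{{}}BB}=>{}{{{}}{}B}=>{}{{{}}{}{}}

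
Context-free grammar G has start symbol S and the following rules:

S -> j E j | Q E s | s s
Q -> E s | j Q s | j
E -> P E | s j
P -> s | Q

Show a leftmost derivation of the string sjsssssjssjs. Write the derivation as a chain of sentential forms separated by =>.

S=>QEs=>EsEs=>PEsEs=>QEsEs=>EsEsEs=>sjsEsEs=>sjsPEsEs=>sjssEsEs=>sjssPEsEs=>sjsssEsEs=>sjsssPEsEs=>sjssssEsEs=>sjsssssjsEs=>sjsssssjssjs

S => QEs   [S -> Q E s]
QEs => EsEs   [Q -> E s]
EsEs => PEsEs   [E -> P E]
PEsEs => QEsEs   [P -> Q]
QEsEs => EsEsEs   [Q -> E s]
EsEsEs => sjsEsEs   [E -> s j]
sjsEsEs => sjsPEsEs   [E -> P E]
sjsPEsEs => sjssEsEs   [P -> s]
sjssEsEs => sjssPEsEs   [E -> P E]
sjssPEsEs => sjsssEsEs   [P -> s]
sjsssEsEs => sjsssPEsEs   [E -> P E]
sjsssPEsEs => sjssssEsEs   [P -> s]
sjssssEsEs => sjsssssjsEs   [E -> s j]
sjsssssjsEs => sjsssssjssjs   [E -> s j]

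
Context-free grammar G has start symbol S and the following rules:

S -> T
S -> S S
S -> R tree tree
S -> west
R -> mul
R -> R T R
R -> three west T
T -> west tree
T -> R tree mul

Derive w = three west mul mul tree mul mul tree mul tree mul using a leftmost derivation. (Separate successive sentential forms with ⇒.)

S ⇒ T ⇒ R tree mul ⇒ three west T tree mul ⇒ three west R tree mul tree mul ⇒ three west R T R tree mul tree mul ⇒ three west mul T R tree mul tree mul ⇒ three west mul R tree mul R tree mul tree mul ⇒ three west mul mul tree mul R tree mul tree mul ⇒ three west mul mul tree mul mul tree mul tree mul

S ⇒ T   [S -> T]
T ⇒ R tree mul   [T -> R tree mul]
R tree mul ⇒ three west T tree mul   [R -> three west T]
three west T tree mul ⇒ three west R tree mul tree mul   [T -> R tree mul]
three west R tree mul tree mul ⇒ three west R T R tree mul tree mul   [R -> R T R]
three west R T R tree mul tree mul ⇒ three west mul T R tree mul tree mul   [R -> mul]
three west mul T R tree mul tree mul ⇒ three west mul R tree mul R tree mul tree mul   [T -> R tree mul]
three west mul R tree mul R tree mul tree mul ⇒ three west mul mul tree mul R tree mul tree mul   [R -> mul]
three west mul mul tree mul R tree mul tree mul ⇒ three west mul mul tree mul mul tree mul tree mul   [R -> mul]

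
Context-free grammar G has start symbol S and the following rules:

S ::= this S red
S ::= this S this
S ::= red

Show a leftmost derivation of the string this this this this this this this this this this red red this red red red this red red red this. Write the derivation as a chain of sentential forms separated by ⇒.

S ⇒ this S this   [S ::= this S this]
this S this ⇒ this this S red this   [S ::= this S red]
this this S red this ⇒ this this this S red red this   [S ::= this S red]
this this this S red red this ⇒ this this this this S red red red this   [S ::= this S red]
this this this this S red red red this ⇒ this this this this this S this red red red this   [S ::= this S this]
this this this this this S this red red red this ⇒ this this this this this this S red this red red red this   [S ::= this S red]
this this this this this this S red this red red red this ⇒ this this this this this this this S red red this red red red this   [S ::= this S red]
this this this this this this this S red red this red red red this ⇒ this this this this this this this this S red red red this red red red this   [S ::= this S red]
this this this this this this this this S red red red this red red red this ⇒ this this this this this this this this this S this red red red this red red red this   [S ::= this S this]
this this this this this this this this this S this red red red this red red red this ⇒ this this this this this this this this this this S red this red red red this red red red this   [S ::= this S red]
this this this this this this this this this this S red this red red red this red red red this ⇒ this this this this this this this this this this red red this red red red this red red red this   [S ::= red]

S ⇒ this S this ⇒ this this S red this ⇒ this this this S red red this ⇒ this this this this S red red red this ⇒ this this this this this S this red red red this ⇒ this this this this this this S red this red red red this ⇒ this this this this this this this S red red this red red red this ⇒ this this this this this this this this S red red red this red red red this ⇒ this this this this this this this this this S this red red red this red red red this ⇒ this this this this this this this this this this S red this red red red this red red red this ⇒ this this this this this this this this this this red red this red red red this red red red this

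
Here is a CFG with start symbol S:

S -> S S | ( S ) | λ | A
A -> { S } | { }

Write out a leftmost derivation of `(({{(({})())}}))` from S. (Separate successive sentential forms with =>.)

S => (S) => ((S)) => ((A)) => (({S})) => (({A})) => (({{S}})) => (({{(S)}})) => (({{(SS)}})) => (({{((S)S)}})) => (({{((A)S)}})) => (({{(({})S)}})) => (({{(({})(S))}})) => (({{(({})())}}))

S => (S)   [S -> ( S )]
(S) => ((S))   [S -> ( S )]
((S)) => ((A))   [S -> A]
((A)) => (({S}))   [A -> { S }]
(({S})) => (({A}))   [S -> A]
(({A})) => (({{S}}))   [A -> { S }]
(({{S}})) => (({{(S)}}))   [S -> ( S )]
(({{(S)}})) => (({{(SS)}}))   [S -> S S]
(({{(SS)}})) => (({{((S)S)}}))   [S -> ( S )]
(({{((S)S)}})) => (({{((A)S)}}))   [S -> A]
(({{((A)S)}})) => (({{(({})S)}}))   [A -> { }]
(({{(({})S)}})) => (({{(({})(S))}}))   [S -> ( S )]
(({{(({})(S))}})) => (({{(({})())}}))   [S -> λ]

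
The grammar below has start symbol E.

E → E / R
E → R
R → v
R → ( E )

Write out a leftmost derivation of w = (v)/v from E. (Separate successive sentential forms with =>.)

E => E/R   [E → E / R]
E/R => R/R   [E → R]
R/R => (E)/R   [R → ( E )]
(E)/R => (R)/R   [E → R]
(R)/R => (v)/R   [R → v]
(v)/R => (v)/v   [R → v]

E => E/R => R/R => (E)/R => (R)/R => (v)/R => (v)/v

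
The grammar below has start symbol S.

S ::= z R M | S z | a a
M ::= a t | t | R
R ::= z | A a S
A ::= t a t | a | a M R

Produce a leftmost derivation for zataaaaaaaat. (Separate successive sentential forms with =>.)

S => zRM => zAaSM => zaMRaSM => zatRaSM => zatAaSaSM => zataaSaSM => zataaaaaSM => zataaaaaaaM => zataaaaaaaat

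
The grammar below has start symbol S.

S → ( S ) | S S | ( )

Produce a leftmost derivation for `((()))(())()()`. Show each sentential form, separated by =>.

S=>SS=>SSS=>(S)SS=>((S))SS=>((()))SS=>((()))(S)S=>((()))(())S=>((()))(())SS=>((()))(())()S=>((()))(())()()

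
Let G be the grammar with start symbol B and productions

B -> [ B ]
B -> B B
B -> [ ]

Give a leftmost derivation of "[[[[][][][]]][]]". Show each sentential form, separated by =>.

B=>[B]=>[BB]=>[[B]B]=>[[[B]]B]=>[[[BB]]B]=>[[[BBB]]B]=>[[[BBBB]]B]=>[[[[]BBB]]B]=>[[[[][]BB]]B]=>[[[[][][]B]]B]=>[[[[][][][]]]B]=>[[[[][][][]]][]]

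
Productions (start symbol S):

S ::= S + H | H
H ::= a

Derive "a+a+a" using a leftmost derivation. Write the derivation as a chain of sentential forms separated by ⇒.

S ⇒ S+H   [S ::= S + H]
S+H ⇒ S+H+H   [S ::= S + H]
S+H+H ⇒ H+H+H   [S ::= H]
H+H+H ⇒ a+H+H   [H ::= a]
a+H+H ⇒ a+a+H   [H ::= a]
a+a+H ⇒ a+a+a   [H ::= a]

S ⇒ S+H ⇒ S+H+H ⇒ H+H+H ⇒ a+H+H ⇒ a+a+H ⇒ a+a+a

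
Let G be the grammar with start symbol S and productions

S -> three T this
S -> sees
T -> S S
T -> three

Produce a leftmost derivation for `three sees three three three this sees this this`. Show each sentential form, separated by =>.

S => three T this => three S S this => three sees S this => three sees three T this this => three sees three S S this this => three sees three three T this S this this => three sees three three three this S this this => three sees three three three this sees this this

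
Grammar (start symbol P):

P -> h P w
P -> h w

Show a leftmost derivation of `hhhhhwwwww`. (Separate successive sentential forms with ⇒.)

P⇒hPw⇒hhPww⇒hhhPwww⇒hhhhPwwww⇒hhhhhwwwww

P ⇒ hPw   [P -> h P w]
hPw ⇒ hhPww   [P -> h P w]
hhPww ⇒ hhhPwww   [P -> h P w]
hhhPwww ⇒ hhhhPwwww   [P -> h P w]
hhhhPwwww ⇒ hhhhhwwwww   [P -> h w]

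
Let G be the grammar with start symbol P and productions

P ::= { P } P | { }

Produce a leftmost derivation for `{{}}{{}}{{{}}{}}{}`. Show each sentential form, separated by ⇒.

P ⇒ {P}P ⇒ {{}}P ⇒ {{}}{P}P ⇒ {{}}{{}}P ⇒ {{}}{{}}{P}P ⇒ {{}}{{}}{{P}P}P ⇒ {{}}{{}}{{{}}P}P ⇒ {{}}{{}}{{{}}{}}P ⇒ {{}}{{}}{{{}}{}}{}

P ⇒ {P}P   [P ::= { P } P]
{P}P ⇒ {{}}P   [P ::= { }]
{{}}P ⇒ {{}}{P}P   [P ::= { P } P]
{{}}{P}P ⇒ {{}}{{}}P   [P ::= { }]
{{}}{{}}P ⇒ {{}}{{}}{P}P   [P ::= { P } P]
{{}}{{}}{P}P ⇒ {{}}{{}}{{P}P}P   [P ::= { P } P]
{{}}{{}}{{P}P}P ⇒ {{}}{{}}{{{}}P}P   [P ::= { }]
{{}}{{}}{{{}}P}P ⇒ {{}}{{}}{{{}}{}}P   [P ::= { }]
{{}}{{}}{{{}}{}}P ⇒ {{}}{{}}{{{}}{}}{}   [P ::= { }]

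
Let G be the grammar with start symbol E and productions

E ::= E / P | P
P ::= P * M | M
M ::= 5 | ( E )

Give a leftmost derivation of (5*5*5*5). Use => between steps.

E => P => M => (E) => (P) => (P*M) => (P*M*M) => (P*M*M*M) => (M*M*M*M) => (5*M*M*M) => (5*5*M*M) => (5*5*5*M) => (5*5*5*5)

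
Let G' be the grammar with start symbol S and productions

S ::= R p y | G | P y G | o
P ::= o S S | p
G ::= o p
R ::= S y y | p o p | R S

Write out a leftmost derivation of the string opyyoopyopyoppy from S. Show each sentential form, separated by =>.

S=>Rpy=>RSpy=>SyySpy=>GyySpy=>opyySpy=>opyyPyGpy=>opyyoSSyGpy=>opyyooSyGpy=>opyyooPyGyGpy=>opyyoopyGyGpy=>opyyoopyopyGpy=>opyyoopyopyoppy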